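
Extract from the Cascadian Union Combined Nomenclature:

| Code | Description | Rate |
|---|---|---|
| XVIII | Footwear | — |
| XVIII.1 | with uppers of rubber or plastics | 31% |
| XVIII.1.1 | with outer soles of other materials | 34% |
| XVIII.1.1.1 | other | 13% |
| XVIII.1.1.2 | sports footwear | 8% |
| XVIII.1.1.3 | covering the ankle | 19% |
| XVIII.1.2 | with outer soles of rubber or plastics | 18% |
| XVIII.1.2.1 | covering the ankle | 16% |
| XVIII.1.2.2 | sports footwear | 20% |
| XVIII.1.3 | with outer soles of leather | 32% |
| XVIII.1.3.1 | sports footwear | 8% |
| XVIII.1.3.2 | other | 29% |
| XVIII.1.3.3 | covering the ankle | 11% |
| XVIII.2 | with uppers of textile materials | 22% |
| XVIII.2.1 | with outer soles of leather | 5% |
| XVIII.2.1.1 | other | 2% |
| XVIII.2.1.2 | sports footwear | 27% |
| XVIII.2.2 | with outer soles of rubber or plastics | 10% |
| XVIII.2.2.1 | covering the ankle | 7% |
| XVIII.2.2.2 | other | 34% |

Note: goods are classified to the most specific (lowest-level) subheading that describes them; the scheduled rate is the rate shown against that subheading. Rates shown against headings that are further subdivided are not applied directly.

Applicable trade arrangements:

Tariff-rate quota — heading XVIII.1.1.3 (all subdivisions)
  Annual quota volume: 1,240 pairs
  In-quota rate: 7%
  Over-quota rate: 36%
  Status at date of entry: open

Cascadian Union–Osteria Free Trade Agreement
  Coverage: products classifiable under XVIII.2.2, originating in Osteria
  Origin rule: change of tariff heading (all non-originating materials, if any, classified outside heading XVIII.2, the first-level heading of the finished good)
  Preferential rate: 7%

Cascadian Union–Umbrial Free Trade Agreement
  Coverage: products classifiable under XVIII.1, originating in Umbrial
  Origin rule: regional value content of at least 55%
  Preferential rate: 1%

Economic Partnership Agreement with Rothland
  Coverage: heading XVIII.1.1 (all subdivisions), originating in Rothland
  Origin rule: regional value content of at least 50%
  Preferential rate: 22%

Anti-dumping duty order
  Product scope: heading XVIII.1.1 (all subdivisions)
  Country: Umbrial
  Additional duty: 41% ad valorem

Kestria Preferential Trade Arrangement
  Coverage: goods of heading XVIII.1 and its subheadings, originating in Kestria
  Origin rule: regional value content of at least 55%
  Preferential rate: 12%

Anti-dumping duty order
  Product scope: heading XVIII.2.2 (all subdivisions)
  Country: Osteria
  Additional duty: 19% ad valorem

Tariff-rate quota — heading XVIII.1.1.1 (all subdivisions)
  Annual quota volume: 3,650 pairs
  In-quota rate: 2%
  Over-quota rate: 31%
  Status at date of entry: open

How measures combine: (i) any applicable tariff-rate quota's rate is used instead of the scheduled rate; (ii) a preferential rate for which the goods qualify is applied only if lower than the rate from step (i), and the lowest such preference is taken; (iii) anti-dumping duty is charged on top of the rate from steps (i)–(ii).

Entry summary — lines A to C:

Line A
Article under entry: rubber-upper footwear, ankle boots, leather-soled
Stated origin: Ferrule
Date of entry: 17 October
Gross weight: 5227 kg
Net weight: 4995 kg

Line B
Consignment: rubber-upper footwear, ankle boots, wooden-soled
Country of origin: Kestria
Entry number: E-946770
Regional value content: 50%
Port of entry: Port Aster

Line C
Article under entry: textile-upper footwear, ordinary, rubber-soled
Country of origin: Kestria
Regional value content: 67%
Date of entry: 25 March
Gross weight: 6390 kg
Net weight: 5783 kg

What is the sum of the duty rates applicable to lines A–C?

Line A: rubber-upper → XVIII.1; leather-soled → XVIII.1.3; ankle boots → XVIII.1.3.3. Scheduled 11%. No special measure applies. → 11%.
Line B: rubber-upper → XVIII.1; wooden-soled → XVIII.1.1; ankle boots → XVIII.1.1.3. Scheduled 19%. quota on XVIII.1.1.3 open → in-quota 7%; Kestria agreement on XVIII.1: RVC < 55%. → 7%.
Line C: textile-upper → XVIII.2; rubber-soled → XVIII.2.2; ordinary → XVIII.2.2.2. Scheduled 34%. Kestria agreement on XVIII.1: XVIII.2.2.2 not covered. → 34%.
Sum: 11% + 7% + 34% = 52%.

52%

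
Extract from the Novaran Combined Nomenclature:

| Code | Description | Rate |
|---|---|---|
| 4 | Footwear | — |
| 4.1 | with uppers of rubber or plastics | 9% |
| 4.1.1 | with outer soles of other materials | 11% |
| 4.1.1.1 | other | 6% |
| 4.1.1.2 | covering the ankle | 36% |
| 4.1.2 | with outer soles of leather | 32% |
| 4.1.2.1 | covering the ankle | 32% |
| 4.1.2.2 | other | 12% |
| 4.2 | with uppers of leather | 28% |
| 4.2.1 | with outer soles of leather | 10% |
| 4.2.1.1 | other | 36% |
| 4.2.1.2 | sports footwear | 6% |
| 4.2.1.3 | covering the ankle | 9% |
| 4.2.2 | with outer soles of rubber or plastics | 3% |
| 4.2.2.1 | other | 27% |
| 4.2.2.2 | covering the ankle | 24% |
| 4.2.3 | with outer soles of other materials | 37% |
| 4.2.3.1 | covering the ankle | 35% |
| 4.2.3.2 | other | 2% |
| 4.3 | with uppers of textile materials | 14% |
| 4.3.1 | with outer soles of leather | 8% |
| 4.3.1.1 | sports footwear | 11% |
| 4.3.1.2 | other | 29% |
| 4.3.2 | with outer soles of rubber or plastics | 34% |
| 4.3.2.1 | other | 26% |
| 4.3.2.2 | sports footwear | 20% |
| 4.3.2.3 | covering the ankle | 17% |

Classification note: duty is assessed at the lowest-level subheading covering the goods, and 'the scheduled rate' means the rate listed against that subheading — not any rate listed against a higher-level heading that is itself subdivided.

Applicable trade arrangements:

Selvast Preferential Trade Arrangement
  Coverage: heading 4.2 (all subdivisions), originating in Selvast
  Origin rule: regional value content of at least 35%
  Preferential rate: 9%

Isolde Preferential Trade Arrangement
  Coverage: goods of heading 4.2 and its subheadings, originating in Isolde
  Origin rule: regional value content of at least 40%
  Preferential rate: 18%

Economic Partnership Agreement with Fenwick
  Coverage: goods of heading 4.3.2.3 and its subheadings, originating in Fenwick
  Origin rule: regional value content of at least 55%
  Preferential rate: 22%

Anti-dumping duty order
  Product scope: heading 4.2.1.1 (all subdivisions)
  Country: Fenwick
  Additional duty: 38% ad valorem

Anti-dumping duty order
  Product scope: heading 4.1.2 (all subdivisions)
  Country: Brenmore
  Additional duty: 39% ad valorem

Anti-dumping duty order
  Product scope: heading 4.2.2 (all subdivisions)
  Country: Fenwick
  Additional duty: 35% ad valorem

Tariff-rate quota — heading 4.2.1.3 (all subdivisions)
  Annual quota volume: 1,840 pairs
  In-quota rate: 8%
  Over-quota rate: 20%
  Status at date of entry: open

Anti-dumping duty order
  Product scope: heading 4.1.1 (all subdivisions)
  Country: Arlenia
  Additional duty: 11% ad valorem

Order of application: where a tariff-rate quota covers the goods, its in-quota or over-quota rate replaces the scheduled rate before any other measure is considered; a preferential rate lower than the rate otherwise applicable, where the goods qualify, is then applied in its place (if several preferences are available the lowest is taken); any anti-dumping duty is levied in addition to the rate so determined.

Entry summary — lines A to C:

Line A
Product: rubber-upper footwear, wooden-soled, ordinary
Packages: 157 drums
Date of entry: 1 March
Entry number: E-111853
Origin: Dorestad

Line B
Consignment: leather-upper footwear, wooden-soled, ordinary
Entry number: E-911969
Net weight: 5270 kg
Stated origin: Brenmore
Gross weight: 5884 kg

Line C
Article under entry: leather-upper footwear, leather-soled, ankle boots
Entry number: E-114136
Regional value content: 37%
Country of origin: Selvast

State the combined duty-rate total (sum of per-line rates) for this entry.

Line A: rubber-upper → 4.1; wooden-soled → 4.1.1; ordinary → 4.1.1.1. Scheduled 6%. No special measure applies. → 6%.
Line B: leather-upper → 4.2; wooden-soled → 4.2.3; ordinary → 4.2.3.2. Scheduled 2%. No special measure applies. → 2%.
Line C: leather-upper → 4.2; leather-soled → 4.2.1; ankle boots → 4.2.1.3. Scheduled 9%. quota on 4.2.1.3 open → in-quota 8%; Selvast agreement on 4.2: RVC ≥ 35% → 9% available; preference 9% not lower than 8% → no reduction. → 8%.
Sum: 6% + 2% + 8% = 16%.

16%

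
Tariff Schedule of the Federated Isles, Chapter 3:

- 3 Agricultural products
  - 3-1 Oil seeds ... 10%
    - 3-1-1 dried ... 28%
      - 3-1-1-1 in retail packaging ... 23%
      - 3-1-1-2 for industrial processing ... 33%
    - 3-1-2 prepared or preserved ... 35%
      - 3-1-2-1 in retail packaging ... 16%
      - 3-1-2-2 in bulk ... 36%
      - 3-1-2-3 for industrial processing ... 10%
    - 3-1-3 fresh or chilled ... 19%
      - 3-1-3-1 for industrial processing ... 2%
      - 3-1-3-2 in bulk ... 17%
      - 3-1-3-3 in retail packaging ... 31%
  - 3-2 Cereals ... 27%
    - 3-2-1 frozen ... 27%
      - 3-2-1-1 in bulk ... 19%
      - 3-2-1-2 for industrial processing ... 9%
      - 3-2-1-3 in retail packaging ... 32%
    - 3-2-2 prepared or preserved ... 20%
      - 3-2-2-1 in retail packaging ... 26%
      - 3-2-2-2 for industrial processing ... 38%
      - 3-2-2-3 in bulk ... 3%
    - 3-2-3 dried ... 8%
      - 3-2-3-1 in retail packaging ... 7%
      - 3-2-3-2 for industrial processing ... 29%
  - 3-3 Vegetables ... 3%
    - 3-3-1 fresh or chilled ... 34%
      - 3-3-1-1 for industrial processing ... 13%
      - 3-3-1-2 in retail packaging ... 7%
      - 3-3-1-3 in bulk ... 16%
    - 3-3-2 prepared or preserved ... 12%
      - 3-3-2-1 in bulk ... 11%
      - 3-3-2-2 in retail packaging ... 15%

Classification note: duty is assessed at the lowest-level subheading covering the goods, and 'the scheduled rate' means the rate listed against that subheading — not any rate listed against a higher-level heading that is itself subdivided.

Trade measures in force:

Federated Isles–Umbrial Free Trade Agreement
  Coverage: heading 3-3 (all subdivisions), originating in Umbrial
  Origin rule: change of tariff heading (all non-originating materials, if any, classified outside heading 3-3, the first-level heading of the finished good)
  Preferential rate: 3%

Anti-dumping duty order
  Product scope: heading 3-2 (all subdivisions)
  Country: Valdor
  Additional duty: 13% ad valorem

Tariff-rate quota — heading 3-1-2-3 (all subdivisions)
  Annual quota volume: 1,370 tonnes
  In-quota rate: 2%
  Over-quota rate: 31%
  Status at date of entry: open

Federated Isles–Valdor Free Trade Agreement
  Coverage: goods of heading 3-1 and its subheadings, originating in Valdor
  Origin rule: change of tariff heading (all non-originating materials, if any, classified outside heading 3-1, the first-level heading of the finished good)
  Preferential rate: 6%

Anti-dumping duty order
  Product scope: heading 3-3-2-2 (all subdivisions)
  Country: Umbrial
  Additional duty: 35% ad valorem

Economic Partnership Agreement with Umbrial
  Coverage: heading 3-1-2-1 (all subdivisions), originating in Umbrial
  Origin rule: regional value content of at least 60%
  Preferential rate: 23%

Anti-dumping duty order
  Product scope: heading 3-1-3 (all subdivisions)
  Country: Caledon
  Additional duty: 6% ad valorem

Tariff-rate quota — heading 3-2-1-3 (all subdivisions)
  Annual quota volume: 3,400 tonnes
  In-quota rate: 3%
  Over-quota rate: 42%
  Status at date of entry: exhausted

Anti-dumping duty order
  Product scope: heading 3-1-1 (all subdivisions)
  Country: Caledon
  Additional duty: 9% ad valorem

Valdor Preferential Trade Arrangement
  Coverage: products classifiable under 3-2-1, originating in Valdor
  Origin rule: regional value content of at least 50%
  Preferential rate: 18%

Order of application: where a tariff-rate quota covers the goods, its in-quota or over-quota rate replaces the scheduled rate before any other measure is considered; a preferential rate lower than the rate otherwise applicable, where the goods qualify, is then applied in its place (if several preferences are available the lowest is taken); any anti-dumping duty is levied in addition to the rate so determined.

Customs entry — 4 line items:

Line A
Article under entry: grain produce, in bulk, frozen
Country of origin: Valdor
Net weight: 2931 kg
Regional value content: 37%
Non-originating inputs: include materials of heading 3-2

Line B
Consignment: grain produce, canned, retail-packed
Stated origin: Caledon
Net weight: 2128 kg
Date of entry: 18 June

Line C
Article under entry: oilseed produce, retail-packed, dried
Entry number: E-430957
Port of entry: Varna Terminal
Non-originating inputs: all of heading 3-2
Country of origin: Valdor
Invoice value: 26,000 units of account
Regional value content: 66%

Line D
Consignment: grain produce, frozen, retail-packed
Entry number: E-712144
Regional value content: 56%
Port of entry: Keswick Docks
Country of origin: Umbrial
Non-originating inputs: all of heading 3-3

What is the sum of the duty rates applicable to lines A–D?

106%

Line A: grain → 3-2; frozen → 3-2-1; in bulk → 3-2-1-1. Scheduled 19%. Valdor agreement on 3-1: 3-2-1-1 not covered; Valdor agreement on 3-2-1: RVC < 50%; anti-dumping (Valdor, 3-2): +13%; total 19% + 13% = 32%. → 32%.
Line B: grain → 3-2; canned → 3-2-2; retail-packed → 3-2-2-1. Scheduled 26%. No special measure applies. → 26%.
Line C: oilseed → 3-1; dried → 3-1-1; retail-packed → 3-1-1-1. Scheduled 23%. Valdor agreement on 3-1: CTH met → 6% available; Valdor agreement on 3-2-1: 3-1-1-1 not covered; preferential 6%. → 6%.
Line D: grain → 3-2; frozen → 3-2-1; retail-packed → 3-2-1-3. Scheduled 32%. quota on 3-2-1-3 exhausted → over-quota 42%; Umbrial agreement on 3-3: 3-2-1-3 not covered; Umbrial agreement on 3-1-2-1: 3-2-1-3 not covered. → 42%.
Sum: 32% + 26% + 6% + 42% = 106%.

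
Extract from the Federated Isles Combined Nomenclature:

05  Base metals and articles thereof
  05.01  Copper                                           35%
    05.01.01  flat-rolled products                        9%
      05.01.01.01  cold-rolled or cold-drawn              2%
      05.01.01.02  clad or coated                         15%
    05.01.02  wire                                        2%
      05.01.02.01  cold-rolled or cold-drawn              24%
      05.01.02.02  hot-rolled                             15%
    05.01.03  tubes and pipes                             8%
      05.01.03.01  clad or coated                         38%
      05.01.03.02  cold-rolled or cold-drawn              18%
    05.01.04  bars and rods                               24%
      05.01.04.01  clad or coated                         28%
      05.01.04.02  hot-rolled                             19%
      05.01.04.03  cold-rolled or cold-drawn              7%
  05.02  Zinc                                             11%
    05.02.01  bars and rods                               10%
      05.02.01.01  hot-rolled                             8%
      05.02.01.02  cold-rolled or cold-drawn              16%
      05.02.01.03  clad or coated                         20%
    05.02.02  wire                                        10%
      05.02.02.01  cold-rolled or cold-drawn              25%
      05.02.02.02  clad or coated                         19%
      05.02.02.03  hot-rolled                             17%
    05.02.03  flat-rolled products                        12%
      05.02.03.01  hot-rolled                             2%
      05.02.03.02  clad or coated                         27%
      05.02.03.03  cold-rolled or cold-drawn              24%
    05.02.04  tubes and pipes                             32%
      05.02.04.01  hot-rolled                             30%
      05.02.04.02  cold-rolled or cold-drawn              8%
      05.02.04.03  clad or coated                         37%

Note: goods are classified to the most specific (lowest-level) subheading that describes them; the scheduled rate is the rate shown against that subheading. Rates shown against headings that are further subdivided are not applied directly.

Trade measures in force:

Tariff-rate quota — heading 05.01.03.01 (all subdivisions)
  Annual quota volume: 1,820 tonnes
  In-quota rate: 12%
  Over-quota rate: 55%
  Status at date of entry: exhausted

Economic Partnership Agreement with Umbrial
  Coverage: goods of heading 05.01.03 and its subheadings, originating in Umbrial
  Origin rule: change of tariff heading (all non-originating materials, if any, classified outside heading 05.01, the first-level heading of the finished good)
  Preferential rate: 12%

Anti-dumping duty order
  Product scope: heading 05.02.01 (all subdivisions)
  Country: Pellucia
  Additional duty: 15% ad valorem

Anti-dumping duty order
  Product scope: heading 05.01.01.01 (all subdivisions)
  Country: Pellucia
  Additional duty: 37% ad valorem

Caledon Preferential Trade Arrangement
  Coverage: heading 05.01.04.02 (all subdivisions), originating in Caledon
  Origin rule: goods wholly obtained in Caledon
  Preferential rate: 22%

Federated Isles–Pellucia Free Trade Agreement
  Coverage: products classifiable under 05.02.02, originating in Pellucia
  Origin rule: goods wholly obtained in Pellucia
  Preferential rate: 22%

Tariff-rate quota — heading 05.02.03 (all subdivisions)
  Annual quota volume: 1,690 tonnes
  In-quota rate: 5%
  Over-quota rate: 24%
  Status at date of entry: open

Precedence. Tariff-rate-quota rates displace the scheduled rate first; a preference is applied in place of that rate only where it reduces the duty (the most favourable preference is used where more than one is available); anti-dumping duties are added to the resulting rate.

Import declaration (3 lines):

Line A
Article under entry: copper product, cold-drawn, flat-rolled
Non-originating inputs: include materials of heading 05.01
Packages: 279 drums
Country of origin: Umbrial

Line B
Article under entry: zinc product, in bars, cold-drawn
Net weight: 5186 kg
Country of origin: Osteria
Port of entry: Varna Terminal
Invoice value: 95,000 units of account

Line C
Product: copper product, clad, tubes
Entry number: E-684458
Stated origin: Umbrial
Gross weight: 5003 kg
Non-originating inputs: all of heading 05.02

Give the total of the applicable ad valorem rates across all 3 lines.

Line A: copper → 05.01; flat-rolled → 05.01.01; cold-drawn → 05.01.01.01. Scheduled 2%. Umbrial agreement on 05.01.03: 05.01.01.01 not covered. → 2%.
Line B: zinc → 05.02; in bars → 05.02.01; cold-drawn → 05.02.01.02. Scheduled 16%. No special measure applies. → 16%.
Line C: copper → 05.01; tubes → 05.01.03; clad → 05.01.03.01. Scheduled 38%. quota on 05.01.03.01 exhausted → over-quota 55%; Umbrial agreement on 05.01.03: CTH met → 12% available; preferential 12%. → 12%.
Sum: 2% + 16% + 12% = 30%.

30%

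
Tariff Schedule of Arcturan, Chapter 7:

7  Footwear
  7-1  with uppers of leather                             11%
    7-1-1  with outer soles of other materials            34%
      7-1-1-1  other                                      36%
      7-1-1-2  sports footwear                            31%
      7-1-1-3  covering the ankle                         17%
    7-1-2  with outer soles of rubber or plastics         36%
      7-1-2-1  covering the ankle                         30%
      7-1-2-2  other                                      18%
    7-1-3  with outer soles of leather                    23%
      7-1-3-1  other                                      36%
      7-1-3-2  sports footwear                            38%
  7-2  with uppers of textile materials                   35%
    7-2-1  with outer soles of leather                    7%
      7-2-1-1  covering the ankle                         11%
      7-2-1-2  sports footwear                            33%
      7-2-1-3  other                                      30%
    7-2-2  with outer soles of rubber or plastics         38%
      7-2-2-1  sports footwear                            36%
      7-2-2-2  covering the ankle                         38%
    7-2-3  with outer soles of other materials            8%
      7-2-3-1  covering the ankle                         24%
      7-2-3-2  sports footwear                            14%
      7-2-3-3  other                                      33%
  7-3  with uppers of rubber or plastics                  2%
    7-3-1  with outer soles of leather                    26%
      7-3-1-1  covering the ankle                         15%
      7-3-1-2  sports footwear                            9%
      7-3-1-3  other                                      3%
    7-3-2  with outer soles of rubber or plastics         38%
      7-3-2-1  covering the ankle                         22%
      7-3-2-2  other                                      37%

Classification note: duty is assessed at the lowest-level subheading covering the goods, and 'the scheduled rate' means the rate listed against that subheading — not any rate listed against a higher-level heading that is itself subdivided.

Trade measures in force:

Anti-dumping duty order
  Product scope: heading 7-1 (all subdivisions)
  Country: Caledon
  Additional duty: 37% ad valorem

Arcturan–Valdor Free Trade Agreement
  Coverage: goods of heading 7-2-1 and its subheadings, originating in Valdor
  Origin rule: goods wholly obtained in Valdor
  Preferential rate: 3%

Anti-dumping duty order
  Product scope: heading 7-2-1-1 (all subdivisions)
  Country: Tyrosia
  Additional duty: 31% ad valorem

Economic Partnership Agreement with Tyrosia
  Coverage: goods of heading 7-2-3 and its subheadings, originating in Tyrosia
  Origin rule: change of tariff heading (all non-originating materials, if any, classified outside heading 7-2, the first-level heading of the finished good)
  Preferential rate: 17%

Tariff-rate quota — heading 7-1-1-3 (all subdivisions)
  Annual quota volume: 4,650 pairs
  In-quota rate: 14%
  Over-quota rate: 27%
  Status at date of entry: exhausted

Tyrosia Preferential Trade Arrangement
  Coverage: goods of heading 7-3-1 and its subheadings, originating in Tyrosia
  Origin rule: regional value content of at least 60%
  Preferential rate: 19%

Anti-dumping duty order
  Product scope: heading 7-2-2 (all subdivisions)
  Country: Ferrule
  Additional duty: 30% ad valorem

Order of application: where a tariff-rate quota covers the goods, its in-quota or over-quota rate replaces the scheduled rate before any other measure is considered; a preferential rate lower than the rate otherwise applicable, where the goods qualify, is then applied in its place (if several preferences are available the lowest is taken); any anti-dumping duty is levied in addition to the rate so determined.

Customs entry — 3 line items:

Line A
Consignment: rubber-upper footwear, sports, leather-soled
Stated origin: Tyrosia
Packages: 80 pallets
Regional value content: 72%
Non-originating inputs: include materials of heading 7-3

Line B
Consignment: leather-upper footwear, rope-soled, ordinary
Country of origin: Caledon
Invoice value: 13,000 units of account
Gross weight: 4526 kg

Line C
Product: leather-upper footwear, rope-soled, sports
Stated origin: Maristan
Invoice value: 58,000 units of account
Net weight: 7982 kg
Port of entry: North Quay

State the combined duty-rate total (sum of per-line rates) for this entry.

Line A: rubber-upper → 7-3; leather-soled → 7-3-1; sports → 7-3-1-2. Scheduled 9%. Tyrosia agreement on 7-2-3: 7-3-1-2 not covered; Tyrosia agreement on 7-3-1: RVC ≥ 60% → 19% available; preference 19% not lower than 9% → no reduction. → 9%.
Line B: leather-upper → 7-1; rope-soled → 7-1-1; ordinary → 7-1-1-1. Scheduled 36%. anti-dumping (Caledon, 7-1): +37%; total 36% + 37% = 73%. → 73%.
Line C: leather-upper → 7-1; rope-soled → 7-1-1; sports → 7-1-1-2. Scheduled 31%. No special measure applies. → 31%.
Sum: 9% + 73% + 31% = 113%.

113%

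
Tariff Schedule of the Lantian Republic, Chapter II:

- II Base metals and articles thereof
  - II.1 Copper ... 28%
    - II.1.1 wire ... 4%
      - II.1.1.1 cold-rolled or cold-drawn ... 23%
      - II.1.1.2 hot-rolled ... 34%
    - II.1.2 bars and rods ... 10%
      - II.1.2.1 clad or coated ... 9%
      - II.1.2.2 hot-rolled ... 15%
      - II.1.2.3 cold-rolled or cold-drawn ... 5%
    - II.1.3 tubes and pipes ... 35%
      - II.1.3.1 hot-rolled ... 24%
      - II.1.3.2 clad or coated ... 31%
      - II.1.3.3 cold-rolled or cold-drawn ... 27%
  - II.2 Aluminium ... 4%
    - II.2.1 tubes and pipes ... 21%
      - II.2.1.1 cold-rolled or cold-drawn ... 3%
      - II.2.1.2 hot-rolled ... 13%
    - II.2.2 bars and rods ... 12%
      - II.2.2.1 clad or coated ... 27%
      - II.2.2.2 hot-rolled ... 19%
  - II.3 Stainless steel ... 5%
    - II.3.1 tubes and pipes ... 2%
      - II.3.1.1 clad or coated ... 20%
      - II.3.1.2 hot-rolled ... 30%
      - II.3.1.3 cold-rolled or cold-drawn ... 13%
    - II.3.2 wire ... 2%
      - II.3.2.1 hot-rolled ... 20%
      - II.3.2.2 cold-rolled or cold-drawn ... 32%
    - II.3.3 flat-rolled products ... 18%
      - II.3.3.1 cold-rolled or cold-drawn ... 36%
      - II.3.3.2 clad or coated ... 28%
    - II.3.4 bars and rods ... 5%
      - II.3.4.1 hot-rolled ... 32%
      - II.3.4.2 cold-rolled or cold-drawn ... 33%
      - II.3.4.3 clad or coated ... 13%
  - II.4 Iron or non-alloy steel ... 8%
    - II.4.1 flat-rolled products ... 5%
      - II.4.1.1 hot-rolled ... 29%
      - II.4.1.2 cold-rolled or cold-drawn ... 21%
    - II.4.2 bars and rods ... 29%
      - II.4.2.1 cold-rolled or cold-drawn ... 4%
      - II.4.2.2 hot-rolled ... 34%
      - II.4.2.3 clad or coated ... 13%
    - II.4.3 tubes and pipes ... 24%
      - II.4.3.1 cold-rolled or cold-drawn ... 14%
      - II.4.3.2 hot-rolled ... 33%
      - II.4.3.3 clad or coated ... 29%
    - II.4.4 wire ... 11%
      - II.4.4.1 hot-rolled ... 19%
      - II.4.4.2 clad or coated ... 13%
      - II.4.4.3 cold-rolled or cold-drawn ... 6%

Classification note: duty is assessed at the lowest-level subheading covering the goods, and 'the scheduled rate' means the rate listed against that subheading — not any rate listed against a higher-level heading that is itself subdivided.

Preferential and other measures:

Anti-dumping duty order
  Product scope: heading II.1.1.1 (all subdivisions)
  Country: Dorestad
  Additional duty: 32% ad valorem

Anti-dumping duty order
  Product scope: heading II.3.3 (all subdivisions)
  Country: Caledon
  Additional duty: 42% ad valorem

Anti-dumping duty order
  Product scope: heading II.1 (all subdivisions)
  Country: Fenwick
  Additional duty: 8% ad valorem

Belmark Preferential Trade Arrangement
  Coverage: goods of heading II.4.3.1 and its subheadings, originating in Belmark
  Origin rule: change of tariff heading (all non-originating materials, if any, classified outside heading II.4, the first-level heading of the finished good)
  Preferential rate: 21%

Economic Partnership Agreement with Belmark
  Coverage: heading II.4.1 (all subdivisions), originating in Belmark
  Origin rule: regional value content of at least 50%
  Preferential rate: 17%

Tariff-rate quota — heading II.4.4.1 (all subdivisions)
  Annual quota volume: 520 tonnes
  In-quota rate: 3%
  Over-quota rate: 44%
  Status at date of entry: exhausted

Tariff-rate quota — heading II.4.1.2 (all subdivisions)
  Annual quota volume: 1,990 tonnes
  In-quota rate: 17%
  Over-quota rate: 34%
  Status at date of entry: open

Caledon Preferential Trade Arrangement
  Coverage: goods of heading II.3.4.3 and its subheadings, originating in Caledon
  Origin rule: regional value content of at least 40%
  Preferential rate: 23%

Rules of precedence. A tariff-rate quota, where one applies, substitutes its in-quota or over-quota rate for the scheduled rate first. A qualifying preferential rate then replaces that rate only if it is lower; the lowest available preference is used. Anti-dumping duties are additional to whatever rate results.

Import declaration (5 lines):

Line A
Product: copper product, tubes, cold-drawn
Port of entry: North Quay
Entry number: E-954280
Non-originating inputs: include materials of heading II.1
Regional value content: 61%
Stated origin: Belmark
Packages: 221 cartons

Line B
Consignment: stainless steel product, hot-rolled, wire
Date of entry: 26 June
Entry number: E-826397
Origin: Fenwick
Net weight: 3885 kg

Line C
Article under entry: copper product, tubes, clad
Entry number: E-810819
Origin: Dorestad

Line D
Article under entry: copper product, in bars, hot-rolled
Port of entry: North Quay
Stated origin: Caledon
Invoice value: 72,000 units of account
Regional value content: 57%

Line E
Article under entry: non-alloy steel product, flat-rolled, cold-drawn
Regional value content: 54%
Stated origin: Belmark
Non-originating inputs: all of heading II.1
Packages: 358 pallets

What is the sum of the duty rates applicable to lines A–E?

Line A: copper → II.1; tubes → II.1.3; cold-drawn → II.1.3.3. Scheduled 27%. Belmark agreement on II.4.3.1: II.1.3.3 not covered; Belmark agreement on II.4.1: II.1.3.3 not covered. → 27%.
Line B: stainless steel → II.3; wire → II.3.2; hot-rolled → II.3.2.1. Scheduled 20%. No special measure applies. → 20%.
Line C: copper → II.1; tubes → II.1.3; clad → II.1.3.2. Scheduled 31%. No special measure applies. → 31%.
Line D: copper → II.1; in bars → II.1.2; hot-rolled → II.1.2.2. Scheduled 15%. Caledon agreement on II.3.4.3: II.1.2.2 not covered. → 15%.
Line E: non-alloy steel → II.4; flat-rolled → II.4.1; cold-drawn → II.4.1.2. Scheduled 21%. quota on II.4.1.2 open → in-quota 17%; Belmark agreement on II.4.3.1: II.4.1.2 not covered; Belmark agreement on II.4.1: RVC ≥ 50% → 17% available; preference 17% not lower than 17% → no reduction. → 17%.
Sum: 27% + 20% + 31% + 15% + 17% = 110%.

110%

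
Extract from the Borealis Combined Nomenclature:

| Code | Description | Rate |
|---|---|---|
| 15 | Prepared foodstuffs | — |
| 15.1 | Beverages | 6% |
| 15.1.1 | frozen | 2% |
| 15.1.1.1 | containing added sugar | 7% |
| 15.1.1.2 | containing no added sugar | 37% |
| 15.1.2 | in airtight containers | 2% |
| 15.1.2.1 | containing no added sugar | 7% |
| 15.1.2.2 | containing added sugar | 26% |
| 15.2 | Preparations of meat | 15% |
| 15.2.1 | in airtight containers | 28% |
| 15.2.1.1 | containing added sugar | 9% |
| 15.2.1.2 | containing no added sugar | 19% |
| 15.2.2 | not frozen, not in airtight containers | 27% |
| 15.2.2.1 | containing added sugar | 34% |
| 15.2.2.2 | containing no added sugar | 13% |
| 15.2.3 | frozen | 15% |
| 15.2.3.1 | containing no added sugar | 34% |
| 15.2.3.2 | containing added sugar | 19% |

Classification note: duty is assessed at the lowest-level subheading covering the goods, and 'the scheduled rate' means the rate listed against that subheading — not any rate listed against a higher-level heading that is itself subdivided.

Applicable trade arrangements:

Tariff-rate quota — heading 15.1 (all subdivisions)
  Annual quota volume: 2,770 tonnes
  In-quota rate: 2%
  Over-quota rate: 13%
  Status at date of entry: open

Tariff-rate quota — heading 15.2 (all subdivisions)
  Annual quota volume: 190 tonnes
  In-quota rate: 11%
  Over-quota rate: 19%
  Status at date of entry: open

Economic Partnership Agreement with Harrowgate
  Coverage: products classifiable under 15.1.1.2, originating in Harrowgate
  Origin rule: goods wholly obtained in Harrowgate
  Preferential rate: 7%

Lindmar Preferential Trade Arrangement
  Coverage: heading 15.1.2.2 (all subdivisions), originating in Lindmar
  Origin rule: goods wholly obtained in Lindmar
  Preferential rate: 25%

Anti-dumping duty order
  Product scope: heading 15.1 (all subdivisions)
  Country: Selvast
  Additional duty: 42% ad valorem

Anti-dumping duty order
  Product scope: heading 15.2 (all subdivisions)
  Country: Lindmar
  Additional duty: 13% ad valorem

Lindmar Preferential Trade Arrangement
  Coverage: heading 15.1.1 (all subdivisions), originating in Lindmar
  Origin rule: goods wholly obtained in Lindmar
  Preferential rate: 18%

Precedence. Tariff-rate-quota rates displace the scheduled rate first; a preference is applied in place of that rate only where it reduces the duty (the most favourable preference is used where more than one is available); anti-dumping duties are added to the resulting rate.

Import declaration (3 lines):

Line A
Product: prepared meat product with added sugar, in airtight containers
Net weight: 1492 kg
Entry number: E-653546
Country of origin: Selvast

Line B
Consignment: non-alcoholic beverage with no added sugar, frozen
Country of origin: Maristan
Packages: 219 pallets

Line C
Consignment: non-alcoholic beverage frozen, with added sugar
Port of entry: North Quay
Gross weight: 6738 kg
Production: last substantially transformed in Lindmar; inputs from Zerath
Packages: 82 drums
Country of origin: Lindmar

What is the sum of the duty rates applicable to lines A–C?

Line A: prepared meat product → 15.2; in airtight containers → 15.2.1; with added sugar → 15.2.1.1. Scheduled 9%. quota on 15.2 open → in-quota 11%. → 11%.
Line B: non-alcoholic beverage → 15.1; frozen → 15.1.1; with no added sugar → 15.1.1.2. Scheduled 37%. quota on 15.1 open → in-quota 2%. → 2%.
Line C: non-alcoholic beverage → 15.1; frozen → 15.1.1; with added sugar → 15.1.1.1. Scheduled 7%. quota on 15.1 open → in-quota 2%; Lindmar agreement on 15.1.2.2: 15.1.1.1 not covered; Lindmar agreement on 15.1.1: not wholly obtained. → 2%.
Sum: 11% + 2% + 2% = 15%.

15%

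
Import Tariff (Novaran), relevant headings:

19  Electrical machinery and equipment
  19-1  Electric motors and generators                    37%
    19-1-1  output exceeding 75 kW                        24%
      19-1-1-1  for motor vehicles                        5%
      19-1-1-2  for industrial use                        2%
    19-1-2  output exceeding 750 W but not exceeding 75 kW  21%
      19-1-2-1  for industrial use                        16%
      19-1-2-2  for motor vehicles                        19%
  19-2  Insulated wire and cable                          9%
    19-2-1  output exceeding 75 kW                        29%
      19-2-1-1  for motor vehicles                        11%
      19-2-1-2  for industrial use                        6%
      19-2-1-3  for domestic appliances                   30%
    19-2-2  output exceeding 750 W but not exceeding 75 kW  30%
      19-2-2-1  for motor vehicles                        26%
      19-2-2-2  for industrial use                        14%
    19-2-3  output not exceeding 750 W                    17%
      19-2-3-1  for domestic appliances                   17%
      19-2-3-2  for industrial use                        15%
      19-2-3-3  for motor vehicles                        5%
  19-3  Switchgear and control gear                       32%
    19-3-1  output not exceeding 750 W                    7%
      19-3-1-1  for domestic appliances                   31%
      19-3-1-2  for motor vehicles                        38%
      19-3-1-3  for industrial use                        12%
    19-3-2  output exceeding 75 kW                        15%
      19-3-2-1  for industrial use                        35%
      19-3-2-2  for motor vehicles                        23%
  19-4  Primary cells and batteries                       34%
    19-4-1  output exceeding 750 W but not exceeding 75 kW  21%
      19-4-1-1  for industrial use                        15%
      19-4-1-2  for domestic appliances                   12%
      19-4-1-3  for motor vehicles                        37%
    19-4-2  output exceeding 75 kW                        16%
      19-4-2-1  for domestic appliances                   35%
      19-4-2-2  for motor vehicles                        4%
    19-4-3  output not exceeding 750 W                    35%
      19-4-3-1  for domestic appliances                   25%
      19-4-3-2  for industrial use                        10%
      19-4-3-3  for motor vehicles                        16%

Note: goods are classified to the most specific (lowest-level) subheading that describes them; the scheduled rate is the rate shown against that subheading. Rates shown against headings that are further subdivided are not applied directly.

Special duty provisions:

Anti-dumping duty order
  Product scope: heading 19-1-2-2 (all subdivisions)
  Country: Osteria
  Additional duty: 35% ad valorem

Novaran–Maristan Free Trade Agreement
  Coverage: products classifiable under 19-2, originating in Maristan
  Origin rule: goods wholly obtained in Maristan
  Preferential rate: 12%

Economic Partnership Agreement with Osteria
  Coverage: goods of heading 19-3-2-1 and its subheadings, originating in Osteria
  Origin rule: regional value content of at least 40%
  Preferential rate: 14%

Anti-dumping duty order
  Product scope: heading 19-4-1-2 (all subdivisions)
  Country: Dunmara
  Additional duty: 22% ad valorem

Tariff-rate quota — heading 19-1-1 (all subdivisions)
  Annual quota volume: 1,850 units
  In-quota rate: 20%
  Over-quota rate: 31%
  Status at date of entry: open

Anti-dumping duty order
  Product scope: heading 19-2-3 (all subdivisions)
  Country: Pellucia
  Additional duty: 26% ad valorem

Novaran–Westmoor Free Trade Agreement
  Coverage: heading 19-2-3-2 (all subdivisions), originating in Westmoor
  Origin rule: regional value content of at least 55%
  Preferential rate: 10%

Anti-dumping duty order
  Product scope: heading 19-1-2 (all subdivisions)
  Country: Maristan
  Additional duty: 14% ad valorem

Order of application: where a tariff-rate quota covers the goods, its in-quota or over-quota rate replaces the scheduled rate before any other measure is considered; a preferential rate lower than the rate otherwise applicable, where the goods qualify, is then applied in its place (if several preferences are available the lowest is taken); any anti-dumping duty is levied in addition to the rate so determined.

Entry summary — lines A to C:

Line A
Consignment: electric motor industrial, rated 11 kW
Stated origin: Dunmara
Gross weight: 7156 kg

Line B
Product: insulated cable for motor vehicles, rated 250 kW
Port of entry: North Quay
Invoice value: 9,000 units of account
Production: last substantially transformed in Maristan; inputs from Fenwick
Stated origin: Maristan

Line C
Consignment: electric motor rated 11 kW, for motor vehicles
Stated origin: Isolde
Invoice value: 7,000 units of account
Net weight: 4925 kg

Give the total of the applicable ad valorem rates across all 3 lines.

46%

Line A: electric motor → 19-1; rated 11 kW → 19-1-2; industrial → 19-1-2-1. Scheduled 16%. No special measure applies. → 16%.
Line B: insulated cable → 19-2; rated 250 kW → 19-2-1; for motor vehicles → 19-2-1-1. Scheduled 11%. Maristan agreement on 19-2: not wholly obtained. → 11%.
Line C: electric motor → 19-1; rated 11 kW → 19-1-2; for motor vehicles → 19-1-2-2. Scheduled 19%. No special measure applies. → 19%.
Sum: 16% + 11% + 19% = 46%.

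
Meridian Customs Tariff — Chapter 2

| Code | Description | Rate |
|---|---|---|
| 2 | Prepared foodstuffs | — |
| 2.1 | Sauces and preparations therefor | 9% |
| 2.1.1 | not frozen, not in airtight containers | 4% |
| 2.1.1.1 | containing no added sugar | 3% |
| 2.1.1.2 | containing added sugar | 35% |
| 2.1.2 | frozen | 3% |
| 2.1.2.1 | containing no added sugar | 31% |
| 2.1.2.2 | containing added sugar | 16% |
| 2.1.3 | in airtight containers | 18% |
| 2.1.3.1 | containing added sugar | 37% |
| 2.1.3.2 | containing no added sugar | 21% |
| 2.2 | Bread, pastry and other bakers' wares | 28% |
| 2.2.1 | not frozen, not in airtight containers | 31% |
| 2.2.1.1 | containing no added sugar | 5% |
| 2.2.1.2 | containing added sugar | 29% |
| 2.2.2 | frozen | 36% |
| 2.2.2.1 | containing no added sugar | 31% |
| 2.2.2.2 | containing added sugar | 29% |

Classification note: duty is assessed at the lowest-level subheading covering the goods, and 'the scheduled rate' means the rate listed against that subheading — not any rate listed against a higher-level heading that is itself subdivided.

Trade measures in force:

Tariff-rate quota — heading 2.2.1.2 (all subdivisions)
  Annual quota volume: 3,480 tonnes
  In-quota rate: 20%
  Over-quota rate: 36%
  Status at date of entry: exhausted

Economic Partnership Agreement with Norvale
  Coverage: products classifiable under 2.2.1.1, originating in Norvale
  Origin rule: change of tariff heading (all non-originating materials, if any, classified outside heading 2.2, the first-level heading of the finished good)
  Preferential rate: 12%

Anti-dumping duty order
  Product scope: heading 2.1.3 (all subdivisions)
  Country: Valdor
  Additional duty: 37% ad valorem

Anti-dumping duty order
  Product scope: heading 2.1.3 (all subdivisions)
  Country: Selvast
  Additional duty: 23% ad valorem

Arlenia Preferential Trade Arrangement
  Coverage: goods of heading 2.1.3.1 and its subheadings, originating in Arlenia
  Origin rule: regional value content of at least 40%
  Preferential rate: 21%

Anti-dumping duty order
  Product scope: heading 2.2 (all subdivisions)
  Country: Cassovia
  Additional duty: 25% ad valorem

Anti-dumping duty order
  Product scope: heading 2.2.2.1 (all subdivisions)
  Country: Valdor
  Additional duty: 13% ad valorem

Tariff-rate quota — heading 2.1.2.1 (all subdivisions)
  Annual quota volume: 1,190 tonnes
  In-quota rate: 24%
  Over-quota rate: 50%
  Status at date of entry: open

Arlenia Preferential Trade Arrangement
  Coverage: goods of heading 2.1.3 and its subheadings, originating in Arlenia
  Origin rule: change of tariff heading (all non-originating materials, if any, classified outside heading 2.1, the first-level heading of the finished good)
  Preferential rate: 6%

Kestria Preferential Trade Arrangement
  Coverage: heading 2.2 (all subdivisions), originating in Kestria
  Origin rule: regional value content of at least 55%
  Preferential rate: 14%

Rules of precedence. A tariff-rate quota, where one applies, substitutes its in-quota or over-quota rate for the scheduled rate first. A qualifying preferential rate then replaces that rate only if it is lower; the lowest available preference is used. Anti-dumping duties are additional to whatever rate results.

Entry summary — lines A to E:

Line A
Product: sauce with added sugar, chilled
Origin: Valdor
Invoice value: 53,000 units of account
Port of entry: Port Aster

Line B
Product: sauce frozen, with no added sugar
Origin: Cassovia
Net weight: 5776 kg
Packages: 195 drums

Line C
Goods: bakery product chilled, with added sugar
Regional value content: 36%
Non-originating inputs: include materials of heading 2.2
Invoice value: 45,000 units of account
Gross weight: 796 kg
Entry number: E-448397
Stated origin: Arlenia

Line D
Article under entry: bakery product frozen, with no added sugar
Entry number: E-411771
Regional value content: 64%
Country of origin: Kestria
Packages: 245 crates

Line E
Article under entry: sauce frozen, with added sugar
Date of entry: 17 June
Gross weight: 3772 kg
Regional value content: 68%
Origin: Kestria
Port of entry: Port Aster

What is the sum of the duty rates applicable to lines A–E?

Line A: sauce → 2.1; chilled → 2.1.1; with added sugar → 2.1.1.2. Scheduled 35%. No special measure applies. → 35%.
Line B: sauce → 2.1; frozen → 2.1.2; with no added sugar → 2.1.2.1. Scheduled 31%. quota on 2.1.2.1 open → in-quota 24%. → 24%.
Line C: bakery product → 2.2; chilled → 2.2.1; with added sugar → 2.2.1.2. Scheduled 29%. quota on 2.2.1.2 exhausted → over-quota 36%; Arlenia agreement on 2.1.3.1: 2.2.1.2 not covered; Arlenia agreement on 2.1.3: 2.2.1.2 not covered. → 36%.
Line D: bakery product → 2.2; frozen → 2.2.2; with no added sugar → 2.2.2.1. Scheduled 31%. Kestria agreement on 2.2: RVC ≥ 55% → 14% available; preferential 14%. → 14%.
Line E: sauce → 2.1; frozen → 2.1.2; with added sugar → 2.1.2.2. Scheduled 16%. Kestria agreement on 2.2: 2.1.2.2 not covered. → 16%.
Sum: 35% + 24% + 36% + 14% + 16% = 125%.

125%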